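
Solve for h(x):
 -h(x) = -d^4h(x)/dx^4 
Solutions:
 h(x) = C1*exp(-x) + C2*exp(x) + C3*sin(x) + C4*cos(x)


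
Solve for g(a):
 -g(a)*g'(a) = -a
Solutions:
 g(a) = -sqrt(C1 + a^2)
 g(a) = sqrt(C1 + a^2)


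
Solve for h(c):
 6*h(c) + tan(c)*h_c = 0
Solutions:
 h(c) = C1/sin(c)^6


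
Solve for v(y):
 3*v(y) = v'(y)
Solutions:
 v(y) = C1*exp(3*y)


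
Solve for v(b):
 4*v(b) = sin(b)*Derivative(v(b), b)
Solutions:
 v(b) = C1*(cos(b)^2 - 2*cos(b) + 1)/(cos(b)^2 + 2*cos(b) + 1)


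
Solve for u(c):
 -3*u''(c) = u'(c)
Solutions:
 u(c) = C1 + C2*exp(-c/3)


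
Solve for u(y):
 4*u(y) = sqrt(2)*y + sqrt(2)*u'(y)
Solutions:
 u(y) = C1*exp(2*sqrt(2)*y) + sqrt(2)*y/4 + 1/8


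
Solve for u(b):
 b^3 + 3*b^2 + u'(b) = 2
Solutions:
 u(b) = C1 - b^4/4 - b^3 + 2*b


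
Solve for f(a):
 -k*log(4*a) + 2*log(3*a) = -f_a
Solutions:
 f(a) = C1 + a*k*log(a) - a*k + a*k*log(4) - 2*a*log(a) - a*log(9) + 2*a


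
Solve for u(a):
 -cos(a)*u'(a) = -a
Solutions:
 u(a) = C1 + Integral(a/cos(a), a)


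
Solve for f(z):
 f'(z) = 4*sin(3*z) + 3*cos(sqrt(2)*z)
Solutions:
 f(z) = C1 + 3*sqrt(2)*sin(sqrt(2)*z)/2 - 4*cos(3*z)/3


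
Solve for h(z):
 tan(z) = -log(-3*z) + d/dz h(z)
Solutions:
 h(z) = C1 + z*log(-z) - z + z*log(3) - log(cos(z))


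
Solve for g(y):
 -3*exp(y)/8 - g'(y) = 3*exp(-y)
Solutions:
 g(y) = C1 - 3*exp(y)/8 + 3*exp(-y)


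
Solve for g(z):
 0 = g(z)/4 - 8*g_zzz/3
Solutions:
 g(z) = C3*exp(6^(1/3)*z/4) + (C1*sin(2^(1/3)*3^(5/6)*z/8) + C2*cos(2^(1/3)*3^(5/6)*z/8))*exp(-6^(1/3)*z/8)


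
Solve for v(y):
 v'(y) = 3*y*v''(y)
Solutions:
 v(y) = C1 + C2*y^(4/3)


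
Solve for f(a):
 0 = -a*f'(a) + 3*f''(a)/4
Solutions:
 f(a) = C1 + C2*erfi(sqrt(6)*a/3)


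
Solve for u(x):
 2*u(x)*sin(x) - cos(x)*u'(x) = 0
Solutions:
 u(x) = C1/cos(x)^2


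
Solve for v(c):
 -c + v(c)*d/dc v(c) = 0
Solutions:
 v(c) = -sqrt(C1 + c^2)
 v(c) = sqrt(C1 + c^2)


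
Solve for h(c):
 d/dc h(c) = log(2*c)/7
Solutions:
 h(c) = C1 + c*log(c)/7 - c/7 + c*log(2)/7


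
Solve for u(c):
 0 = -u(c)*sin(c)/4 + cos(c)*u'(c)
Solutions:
 u(c) = C1/cos(c)^(1/4)


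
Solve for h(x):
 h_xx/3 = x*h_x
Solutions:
 h(x) = C1 + C2*erfi(sqrt(6)*x/2)


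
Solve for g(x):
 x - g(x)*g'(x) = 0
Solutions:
 g(x) = -sqrt(C1 + x^2)
 g(x) = sqrt(C1 + x^2)


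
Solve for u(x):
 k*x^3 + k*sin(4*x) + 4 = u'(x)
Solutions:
 u(x) = C1 + k*x^4/4 - k*cos(4*x)/4 + 4*x


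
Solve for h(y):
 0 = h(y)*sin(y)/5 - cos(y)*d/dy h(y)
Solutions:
 h(y) = C1/cos(y)^(1/5)


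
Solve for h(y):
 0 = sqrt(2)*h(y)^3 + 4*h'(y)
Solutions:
 h(y) = -sqrt(2)*sqrt(-1/(C1 - sqrt(2)*y))
 h(y) = sqrt(2)*sqrt(-1/(C1 - sqrt(2)*y))


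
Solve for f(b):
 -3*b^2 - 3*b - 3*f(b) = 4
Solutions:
 f(b) = -b^2 - b - 4/3


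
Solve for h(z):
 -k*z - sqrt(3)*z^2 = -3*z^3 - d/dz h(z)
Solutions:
 h(z) = C1 + k*z^2/2 - 3*z^4/4 + sqrt(3)*z^3/3


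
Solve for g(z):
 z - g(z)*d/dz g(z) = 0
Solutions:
 g(z) = -sqrt(C1 + z^2)
 g(z) = sqrt(C1 + z^2)


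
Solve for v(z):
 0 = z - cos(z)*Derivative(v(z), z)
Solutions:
 v(z) = C1 + Integral(z/cos(z), z)


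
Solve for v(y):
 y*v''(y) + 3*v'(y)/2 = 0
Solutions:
 v(y) = C1 + C2/sqrt(y)


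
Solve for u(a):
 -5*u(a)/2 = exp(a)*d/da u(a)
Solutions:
 u(a) = C1*exp(5*exp(-a)/2)


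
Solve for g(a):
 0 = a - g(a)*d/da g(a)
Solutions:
 g(a) = -sqrt(C1 + a^2)
 g(a) = sqrt(C1 + a^2)


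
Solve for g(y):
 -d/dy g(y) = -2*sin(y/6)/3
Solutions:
 g(y) = C1 - 4*cos(y/6)


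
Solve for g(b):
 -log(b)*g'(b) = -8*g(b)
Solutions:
 g(b) = C1*exp(8*li(b))


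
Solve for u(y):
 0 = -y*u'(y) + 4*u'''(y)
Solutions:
 u(y) = C1 + Integral(C2*airyai(2^(1/3)*y/2) + C3*airybi(2^(1/3)*y/2), y)


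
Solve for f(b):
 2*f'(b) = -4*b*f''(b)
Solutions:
 f(b) = C1 + C2*sqrt(b)


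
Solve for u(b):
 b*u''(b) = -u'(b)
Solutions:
 u(b) = C1 + C2*log(b)


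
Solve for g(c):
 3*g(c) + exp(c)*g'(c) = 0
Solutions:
 g(c) = C1*exp(3*exp(-c))


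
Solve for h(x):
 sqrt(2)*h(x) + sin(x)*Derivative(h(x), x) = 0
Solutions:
 h(x) = C1*(cos(x) + 1)^(sqrt(2)/2)/(cos(x) - 1)^(sqrt(2)/2)


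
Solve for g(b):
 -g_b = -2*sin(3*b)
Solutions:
 g(b) = C1 - 2*cos(3*b)/3


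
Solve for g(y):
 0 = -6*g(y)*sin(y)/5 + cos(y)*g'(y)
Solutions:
 g(y) = C1/cos(y)^(6/5)


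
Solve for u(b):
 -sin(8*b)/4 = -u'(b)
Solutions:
 u(b) = C1 - cos(8*b)/32


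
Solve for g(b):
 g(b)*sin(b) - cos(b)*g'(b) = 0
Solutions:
 g(b) = C1/cos(b)


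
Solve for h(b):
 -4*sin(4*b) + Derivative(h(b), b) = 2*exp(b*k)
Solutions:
 h(b) = C1 - cos(4*b) + 2*exp(b*k)/k


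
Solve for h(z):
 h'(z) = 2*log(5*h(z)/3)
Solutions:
 Integral(1/(-log(_y) - log(5) + log(3)), (_y, h(z)))/2 = C1 - z


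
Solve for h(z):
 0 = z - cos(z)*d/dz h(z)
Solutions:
 h(z) = C1 + Integral(z/cos(z), z)


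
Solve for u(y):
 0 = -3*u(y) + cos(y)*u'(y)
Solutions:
 u(y) = C1*(sin(y) + 1)^(3/2)/(sin(y) - 1)^(3/2)


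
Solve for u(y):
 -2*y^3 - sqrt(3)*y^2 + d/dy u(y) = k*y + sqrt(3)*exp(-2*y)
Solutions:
 u(y) = C1 + k*y^2/2 + y^4/2 + sqrt(3)*y^3/3 - sqrt(3)*exp(-2*y)/2


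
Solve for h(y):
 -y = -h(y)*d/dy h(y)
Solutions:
 h(y) = -sqrt(C1 + y^2)
 h(y) = sqrt(C1 + y^2)


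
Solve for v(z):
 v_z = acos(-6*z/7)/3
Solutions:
 v(z) = C1 + z*acos(-6*z/7)/3 + sqrt(49 - 36*z^2)/18


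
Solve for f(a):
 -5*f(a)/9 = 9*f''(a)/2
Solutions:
 f(a) = C1*sin(sqrt(10)*a/9) + C2*cos(sqrt(10)*a/9)


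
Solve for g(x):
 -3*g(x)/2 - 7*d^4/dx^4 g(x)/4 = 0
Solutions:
 g(x) = (C1*sin(14^(3/4)*3^(1/4)*x/14) + C2*cos(14^(3/4)*3^(1/4)*x/14))*exp(-14^(3/4)*3^(1/4)*x/14) + (C3*sin(14^(3/4)*3^(1/4)*x/14) + C4*cos(14^(3/4)*3^(1/4)*x/14))*exp(14^(3/4)*3^(1/4)*x/14)


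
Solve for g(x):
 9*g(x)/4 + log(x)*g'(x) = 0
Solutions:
 g(x) = C1*exp(-9*li(x)/4)


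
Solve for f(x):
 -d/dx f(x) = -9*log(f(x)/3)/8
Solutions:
 8*Integral(1/(-log(_y) + log(3)), (_y, f(x)))/9 = C1 - x


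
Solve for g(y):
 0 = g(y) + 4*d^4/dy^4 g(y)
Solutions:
 g(y) = (C1*sin(y/2) + C2*cos(y/2))*exp(-y/2) + (C3*sin(y/2) + C4*cos(y/2))*exp(y/2)


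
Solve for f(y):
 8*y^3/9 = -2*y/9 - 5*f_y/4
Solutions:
 f(y) = C1 - 8*y^4/45 - 4*y^2/45


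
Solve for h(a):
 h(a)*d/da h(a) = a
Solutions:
 h(a) = -sqrt(C1 + a^2)
 h(a) = sqrt(C1 + a^2)


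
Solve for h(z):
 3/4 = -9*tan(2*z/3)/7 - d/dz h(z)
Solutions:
 h(z) = C1 - 3*z/4 + 27*log(cos(2*z/3))/14


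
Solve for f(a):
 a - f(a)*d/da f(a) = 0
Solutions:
 f(a) = -sqrt(C1 + a^2)
 f(a) = sqrt(C1 + a^2)


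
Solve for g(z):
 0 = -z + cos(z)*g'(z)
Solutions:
 g(z) = C1 + Integral(z/cos(z), z)


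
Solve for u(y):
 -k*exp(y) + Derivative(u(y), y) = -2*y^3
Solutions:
 u(y) = C1 + k*exp(y) - y^4/2


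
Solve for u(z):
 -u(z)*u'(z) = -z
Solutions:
 u(z) = -sqrt(C1 + z^2)
 u(z) = sqrt(C1 + z^2)


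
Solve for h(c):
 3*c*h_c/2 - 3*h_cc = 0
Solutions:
 h(c) = C1 + C2*erfi(c/2)


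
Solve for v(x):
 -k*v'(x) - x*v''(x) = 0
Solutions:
 v(x) = C1 + x^(1 - re(k))*(C2*sin(log(x)*Abs(im(k))) + C3*cos(log(x)*im(k)))


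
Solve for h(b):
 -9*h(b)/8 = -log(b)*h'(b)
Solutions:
 h(b) = C1*exp(9*li(b)/8)


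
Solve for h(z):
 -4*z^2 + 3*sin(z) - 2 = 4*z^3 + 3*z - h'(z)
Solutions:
 h(z) = C1 + z^4 + 4*z^3/3 + 3*z^2/2 + 2*z + 3*cos(z)


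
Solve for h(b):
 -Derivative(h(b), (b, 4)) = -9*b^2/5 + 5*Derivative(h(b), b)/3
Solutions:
 h(b) = C1 + C4*exp(-3^(2/3)*5^(1/3)*b/3) + 9*b^3/25 + (C2*sin(3^(1/6)*5^(1/3)*b/2) + C3*cos(3^(1/6)*5^(1/3)*b/2))*exp(3^(2/3)*5^(1/3)*b/6)


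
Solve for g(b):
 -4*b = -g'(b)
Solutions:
 g(b) = C1 + 2*b^2


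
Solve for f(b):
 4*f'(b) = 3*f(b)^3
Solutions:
 f(b) = -sqrt(2)*sqrt(-1/(C1 + 3*b))
 f(b) = sqrt(2)*sqrt(-1/(C1 + 3*b))


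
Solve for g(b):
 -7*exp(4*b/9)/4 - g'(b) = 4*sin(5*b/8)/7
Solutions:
 g(b) = C1 - 63*exp(4*b/9)/16 + 32*cos(5*b/8)/35


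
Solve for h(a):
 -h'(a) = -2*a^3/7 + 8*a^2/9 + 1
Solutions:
 h(a) = C1 + a^4/14 - 8*a^3/27 - a


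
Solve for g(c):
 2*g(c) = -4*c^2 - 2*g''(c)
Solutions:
 g(c) = C1*sin(c) + C2*cos(c) - 2*c^2 + 4


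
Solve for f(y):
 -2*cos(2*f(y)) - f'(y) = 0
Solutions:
 f(y) = -asin((C1 + exp(8*y))/(C1 - exp(8*y)))/2 + pi/2
 f(y) = asin((C1 + exp(8*y))/(C1 - exp(8*y)))/2


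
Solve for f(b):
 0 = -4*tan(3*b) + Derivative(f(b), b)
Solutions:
 f(b) = C1 - 4*log(cos(3*b))/3


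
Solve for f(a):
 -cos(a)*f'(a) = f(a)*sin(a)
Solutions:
 f(a) = C1*cos(a)


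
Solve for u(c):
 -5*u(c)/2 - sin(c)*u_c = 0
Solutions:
 u(c) = C1*(cos(c) + 1)^(5/4)/(cos(c) - 1)^(5/4)


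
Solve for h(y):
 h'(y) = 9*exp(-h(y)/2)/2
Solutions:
 h(y) = 2*log(C1 + 9*y/4)


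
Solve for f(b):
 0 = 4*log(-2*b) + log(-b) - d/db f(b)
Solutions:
 f(b) = C1 + 5*b*log(-b) + b*(-5 + 4*log(2))


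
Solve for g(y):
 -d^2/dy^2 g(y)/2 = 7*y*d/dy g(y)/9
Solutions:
 g(y) = C1 + C2*erf(sqrt(7)*y/3)


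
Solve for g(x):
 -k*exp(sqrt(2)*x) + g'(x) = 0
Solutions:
 g(x) = C1 + sqrt(2)*k*exp(sqrt(2)*x)/2


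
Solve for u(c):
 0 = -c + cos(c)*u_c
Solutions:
 u(c) = C1 + Integral(c/cos(c), c)


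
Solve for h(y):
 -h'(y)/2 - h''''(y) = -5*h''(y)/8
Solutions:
 h(y) = C1 + C2*exp(6^(1/3)*y*(5*6^(1/3)/(sqrt(4434) + 72)^(1/3) + (sqrt(4434) + 72)^(1/3))/24)*sin(2^(1/3)*3^(1/6)*y*(-3^(2/3)*(sqrt(4434) + 72)^(1/3) + 15*2^(1/3)/(sqrt(4434) + 72)^(1/3))/24) + C3*exp(6^(1/3)*y*(5*6^(1/3)/(sqrt(4434) + 72)^(1/3) + (sqrt(4434) + 72)^(1/3))/24)*cos(2^(1/3)*3^(1/6)*y*(-3^(2/3)*(sqrt(4434) + 72)^(1/3) + 15*2^(1/3)/(sqrt(4434) + 72)^(1/3))/24) + C4*exp(-6^(1/3)*y*(5*6^(1/3)/(sqrt(4434) + 72)^(1/3) + (sqrt(4434) + 72)^(1/3))/12)


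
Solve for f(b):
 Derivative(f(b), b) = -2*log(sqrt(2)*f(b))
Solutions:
 Integral(1/(2*log(_y) + log(2)), (_y, f(b))) = C1 - b


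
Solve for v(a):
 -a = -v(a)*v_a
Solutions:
 v(a) = -sqrt(C1 + a^2)
 v(a) = sqrt(C1 + a^2)


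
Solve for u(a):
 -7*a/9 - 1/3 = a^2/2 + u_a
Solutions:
 u(a) = C1 - a^3/6 - 7*a^2/18 - a/3


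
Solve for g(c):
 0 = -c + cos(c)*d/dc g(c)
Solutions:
 g(c) = C1 + Integral(c/cos(c), c)


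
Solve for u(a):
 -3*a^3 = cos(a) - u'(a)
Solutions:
 u(a) = C1 + 3*a^4/4 + sin(a)


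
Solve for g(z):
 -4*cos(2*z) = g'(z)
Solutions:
 g(z) = C1 - 2*sin(2*z)


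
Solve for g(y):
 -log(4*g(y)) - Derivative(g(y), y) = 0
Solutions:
 Integral(1/(log(_y) + 2*log(2)), (_y, g(y))) = C1 - y


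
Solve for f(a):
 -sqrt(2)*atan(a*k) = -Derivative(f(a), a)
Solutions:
 f(a) = C1 + sqrt(2)*Piecewise((a*atan(a*k) - log(a^2*k^2 + 1)/(2*k), Ne(k, 0)), (0, True))


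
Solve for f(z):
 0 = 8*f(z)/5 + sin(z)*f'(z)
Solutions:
 f(z) = C1*(cos(z) + 1)^(4/5)/(cos(z) - 1)^(4/5)


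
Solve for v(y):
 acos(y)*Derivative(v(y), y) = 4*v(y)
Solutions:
 v(y) = C1*exp(4*Integral(1/acos(y), y))


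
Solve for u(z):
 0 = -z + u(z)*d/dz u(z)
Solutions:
 u(z) = -sqrt(C1 + z^2)
 u(z) = sqrt(C1 + z^2)


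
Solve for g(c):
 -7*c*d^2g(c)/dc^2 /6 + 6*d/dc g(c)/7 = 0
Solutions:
 g(c) = C1 + C2*c^(85/49)


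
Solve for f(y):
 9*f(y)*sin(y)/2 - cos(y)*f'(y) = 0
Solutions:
 f(y) = C1/cos(y)^(9/2)


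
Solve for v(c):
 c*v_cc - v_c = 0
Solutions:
 v(c) = C1 + C2*c^2


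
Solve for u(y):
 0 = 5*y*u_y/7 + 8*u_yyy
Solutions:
 u(y) = C1 + Integral(C2*airyai(-5^(1/3)*7^(2/3)*y/14) + C3*airybi(-5^(1/3)*7^(2/3)*y/14), y)


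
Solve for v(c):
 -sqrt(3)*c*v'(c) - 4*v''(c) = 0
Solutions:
 v(c) = C1 + C2*erf(sqrt(2)*3^(1/4)*c/4)


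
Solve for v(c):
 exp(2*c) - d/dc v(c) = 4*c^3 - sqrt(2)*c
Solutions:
 v(c) = C1 - c^4 + sqrt(2)*c^2/2 + exp(2*c)/2


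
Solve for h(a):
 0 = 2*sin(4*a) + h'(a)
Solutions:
 h(a) = C1 + cos(4*a)/2


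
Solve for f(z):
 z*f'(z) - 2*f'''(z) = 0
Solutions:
 f(z) = C1 + Integral(C2*airyai(2^(2/3)*z/2) + C3*airybi(2^(2/3)*z/2), z)


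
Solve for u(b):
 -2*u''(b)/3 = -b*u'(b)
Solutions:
 u(b) = C1 + C2*erfi(sqrt(3)*b/2)


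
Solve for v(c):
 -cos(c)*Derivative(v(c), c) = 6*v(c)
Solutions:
 v(c) = C1*(sin(c)^3 - 3*sin(c)^2 + 3*sin(c) - 1)/(sin(c)^3 + 3*sin(c)^2 + 3*sin(c) + 1)


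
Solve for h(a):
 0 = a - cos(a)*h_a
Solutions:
 h(a) = C1 + Integral(a/cos(a), a)


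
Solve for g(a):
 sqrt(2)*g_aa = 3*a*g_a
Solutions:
 g(a) = C1 + C2*erfi(2^(1/4)*sqrt(3)*a/2)


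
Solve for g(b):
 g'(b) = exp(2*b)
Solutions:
 g(b) = C1 + exp(2*b)/2


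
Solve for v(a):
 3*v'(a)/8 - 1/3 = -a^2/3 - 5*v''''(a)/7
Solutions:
 v(a) = C1 + C4*exp(-21^(1/3)*5^(2/3)*a/10) - 8*a^3/27 + 8*a/9 + (C2*sin(3^(5/6)*5^(2/3)*7^(1/3)*a/20) + C3*cos(3^(5/6)*5^(2/3)*7^(1/3)*a/20))*exp(21^(1/3)*5^(2/3)*a/20)


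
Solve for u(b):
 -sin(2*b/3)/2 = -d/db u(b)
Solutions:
 u(b) = C1 - 3*cos(2*b/3)/4


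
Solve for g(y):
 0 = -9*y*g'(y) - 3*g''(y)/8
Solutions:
 g(y) = C1 + C2*erf(2*sqrt(3)*y)


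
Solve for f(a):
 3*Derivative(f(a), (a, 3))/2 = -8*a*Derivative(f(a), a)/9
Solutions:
 f(a) = C1 + Integral(C2*airyai(-2*2^(1/3)*a/3) + C3*airybi(-2*2^(1/3)*a/3), a)


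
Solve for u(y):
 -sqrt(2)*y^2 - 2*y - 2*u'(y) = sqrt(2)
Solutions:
 u(y) = C1 - sqrt(2)*y^3/6 - y^2/2 - sqrt(2)*y/2


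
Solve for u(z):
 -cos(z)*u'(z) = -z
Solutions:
 u(z) = C1 + Integral(z/cos(z), z)


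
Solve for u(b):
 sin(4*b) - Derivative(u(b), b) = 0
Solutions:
 u(b) = C1 - cos(4*b)/4


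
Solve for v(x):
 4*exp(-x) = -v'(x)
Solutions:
 v(x) = C1 + 4*exp(-x)


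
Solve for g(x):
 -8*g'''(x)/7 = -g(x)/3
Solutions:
 g(x) = C3*exp(3^(2/3)*7^(1/3)*x/6) + (C1*sin(3^(1/6)*7^(1/3)*x/4) + C2*cos(3^(1/6)*7^(1/3)*x/4))*exp(-3^(2/3)*7^(1/3)*x/12)


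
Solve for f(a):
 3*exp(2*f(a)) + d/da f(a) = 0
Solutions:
 f(a) = log(-sqrt(-1/(C1 - 3*a))) - log(2)/2
 f(a) = log(-1/(C1 - 3*a))/2 - log(2)/2


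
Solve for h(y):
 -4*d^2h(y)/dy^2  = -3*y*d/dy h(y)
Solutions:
 h(y) = C1 + C2*erfi(sqrt(6)*y/4)


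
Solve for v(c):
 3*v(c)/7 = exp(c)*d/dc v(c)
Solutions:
 v(c) = C1*exp(-3*exp(-c)/7)


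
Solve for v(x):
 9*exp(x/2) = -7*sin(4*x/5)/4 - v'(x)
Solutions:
 v(x) = C1 - 18*exp(x/2) + 35*cos(4*x/5)/16


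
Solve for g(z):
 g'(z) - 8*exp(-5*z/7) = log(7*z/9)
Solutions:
 g(z) = C1 + z*log(z) + z*(-2*log(3) - 1 + log(7)) - 56*exp(-5*z/7)/5


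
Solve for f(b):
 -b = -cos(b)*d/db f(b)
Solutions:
 f(b) = C1 + Integral(b/cos(b), b)


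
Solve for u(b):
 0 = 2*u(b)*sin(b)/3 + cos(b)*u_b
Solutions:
 u(b) = C1*cos(b)^(2/3)


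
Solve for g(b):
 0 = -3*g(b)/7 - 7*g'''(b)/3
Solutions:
 g(b) = C3*exp(-3^(2/3)*7^(1/3)*b/7) + (C1*sin(3*3^(1/6)*7^(1/3)*b/14) + C2*cos(3*3^(1/6)*7^(1/3)*b/14))*exp(3^(2/3)*7^(1/3)*b/14)


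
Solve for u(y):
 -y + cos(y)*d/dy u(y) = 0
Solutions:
 u(y) = C1 + Integral(y/cos(y), y)


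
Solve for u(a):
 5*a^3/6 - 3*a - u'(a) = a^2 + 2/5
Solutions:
 u(a) = C1 + 5*a^4/24 - a^3/3 - 3*a^2/2 - 2*a/5


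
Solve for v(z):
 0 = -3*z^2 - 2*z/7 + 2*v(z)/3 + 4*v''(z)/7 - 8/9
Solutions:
 v(z) = C1*sin(sqrt(42)*z/6) + C2*cos(sqrt(42)*z/6) + 9*z^2/2 + 3*z/7 - 134/21


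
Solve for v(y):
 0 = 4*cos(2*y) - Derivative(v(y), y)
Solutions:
 v(y) = C1 + 2*sin(2*y)


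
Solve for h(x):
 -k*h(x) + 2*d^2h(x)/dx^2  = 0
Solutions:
 h(x) = C1*exp(-sqrt(2)*sqrt(k)*x/2) + C2*exp(sqrt(2)*sqrt(k)*x/2)


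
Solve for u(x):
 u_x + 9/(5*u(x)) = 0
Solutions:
 u(x) = -sqrt(C1 - 90*x)/5
 u(x) = sqrt(C1 - 90*x)/5


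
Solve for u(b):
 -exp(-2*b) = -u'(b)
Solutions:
 u(b) = C1 - exp(-2*b)/2


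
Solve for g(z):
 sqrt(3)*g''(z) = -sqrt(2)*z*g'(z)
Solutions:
 g(z) = C1 + C2*erf(6^(3/4)*z/6)


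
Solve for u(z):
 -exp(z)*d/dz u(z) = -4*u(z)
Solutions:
 u(z) = C1*exp(-4*exp(-z))


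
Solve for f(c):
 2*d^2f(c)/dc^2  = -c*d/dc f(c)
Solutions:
 f(c) = C1 + C2*erf(c/2)


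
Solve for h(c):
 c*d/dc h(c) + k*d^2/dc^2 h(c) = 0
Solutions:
 h(c) = C1 + C2*sqrt(k)*erf(sqrt(2)*c*sqrt(1/k)/2)


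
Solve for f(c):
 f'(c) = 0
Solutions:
 f(c) = C1


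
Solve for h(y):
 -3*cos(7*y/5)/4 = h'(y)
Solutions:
 h(y) = C1 - 15*sin(7*y/5)/28


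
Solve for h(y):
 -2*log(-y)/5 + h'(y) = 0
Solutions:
 h(y) = C1 + 2*y*log(-y)/5 - 2*y/5


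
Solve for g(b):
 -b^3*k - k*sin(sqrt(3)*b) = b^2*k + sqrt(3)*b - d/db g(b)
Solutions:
 g(b) = C1 + b^4*k/4 + b^3*k/3 + sqrt(3)*b^2/2 - sqrt(3)*k*cos(sqrt(3)*b)/3


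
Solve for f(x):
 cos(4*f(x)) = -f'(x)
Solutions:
 f(x) = -asin((C1 + exp(8*x))/(C1 - exp(8*x)))/4 + pi/4
 f(x) = asin((C1 + exp(8*x))/(C1 - exp(8*x)))/4


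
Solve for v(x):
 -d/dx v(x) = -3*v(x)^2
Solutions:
 v(x) = -1/(C1 + 3*x)


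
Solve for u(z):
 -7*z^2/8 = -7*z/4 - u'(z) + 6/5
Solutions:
 u(z) = C1 + 7*z^3/24 - 7*z^2/8 + 6*z/5


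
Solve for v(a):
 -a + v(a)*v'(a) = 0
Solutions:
 v(a) = -sqrt(C1 + a^2)
 v(a) = sqrt(C1 + a^2)


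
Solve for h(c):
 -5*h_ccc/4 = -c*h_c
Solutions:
 h(c) = C1 + Integral(C2*airyai(10^(2/3)*c/5) + C3*airybi(10^(2/3)*c/5), c)


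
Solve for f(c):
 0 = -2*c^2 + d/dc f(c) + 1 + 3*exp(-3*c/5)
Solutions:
 f(c) = C1 + 2*c^3/3 - c + 5*exp(-3*c/5)


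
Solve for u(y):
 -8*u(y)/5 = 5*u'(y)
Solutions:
 u(y) = C1*exp(-8*y/25)


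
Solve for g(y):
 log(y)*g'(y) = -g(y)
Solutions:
 g(y) = C1*exp(-li(y))


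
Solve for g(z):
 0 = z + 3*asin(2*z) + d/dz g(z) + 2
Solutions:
 g(z) = C1 - z^2/2 - 3*z*asin(2*z) - 2*z - 3*sqrt(1 - 4*z^2)/2


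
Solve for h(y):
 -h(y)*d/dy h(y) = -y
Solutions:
 h(y) = -sqrt(C1 + y^2)
 h(y) = sqrt(C1 + y^2)


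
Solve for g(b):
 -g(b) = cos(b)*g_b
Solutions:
 g(b) = C1*sqrt(sin(b) - 1)/sqrt(sin(b) + 1)


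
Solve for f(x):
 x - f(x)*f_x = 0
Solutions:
 f(x) = -sqrt(C1 + x^2)
 f(x) = sqrt(C1 + x^2)


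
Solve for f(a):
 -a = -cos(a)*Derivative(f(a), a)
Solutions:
 f(a) = C1 + Integral(a/cos(a), a)


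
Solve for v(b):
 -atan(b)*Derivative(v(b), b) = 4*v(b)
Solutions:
 v(b) = C1*exp(-4*Integral(1/atan(b), b))


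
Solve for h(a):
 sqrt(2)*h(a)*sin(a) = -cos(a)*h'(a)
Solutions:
 h(a) = C1*cos(a)^(sqrt(2))


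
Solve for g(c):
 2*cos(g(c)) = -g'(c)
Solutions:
 g(c) = pi - asin((C1 + exp(4*c))/(C1 - exp(4*c)))
 g(c) = asin((C1 + exp(4*c))/(C1 - exp(4*c)))


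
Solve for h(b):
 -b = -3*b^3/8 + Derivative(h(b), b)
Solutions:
 h(b) = C1 + 3*b^4/32 - b^2/2


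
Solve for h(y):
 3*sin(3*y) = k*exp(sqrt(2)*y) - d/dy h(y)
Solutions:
 h(y) = C1 + sqrt(2)*k*exp(sqrt(2)*y)/2 + cos(3*y)


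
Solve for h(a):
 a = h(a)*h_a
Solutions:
 h(a) = -sqrt(C1 + a^2)
 h(a) = sqrt(C1 + a^2)


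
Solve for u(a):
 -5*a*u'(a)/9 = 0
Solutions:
 u(a) = C1


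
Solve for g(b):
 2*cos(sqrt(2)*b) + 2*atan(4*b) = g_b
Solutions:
 g(b) = C1 + 2*b*atan(4*b) - log(16*b^2 + 1)/4 + sqrt(2)*sin(sqrt(2)*b)


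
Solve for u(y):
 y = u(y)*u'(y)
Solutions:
 u(y) = -sqrt(C1 + y^2)
 u(y) = sqrt(C1 + y^2)


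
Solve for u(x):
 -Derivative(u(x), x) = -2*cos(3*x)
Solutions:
 u(x) = C1 + 2*sin(3*x)/3


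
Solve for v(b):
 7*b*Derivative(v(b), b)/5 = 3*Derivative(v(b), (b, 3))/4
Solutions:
 v(b) = C1 + Integral(C2*airyai(15^(2/3)*28^(1/3)*b/15) + C3*airybi(15^(2/3)*28^(1/3)*b/15), b)


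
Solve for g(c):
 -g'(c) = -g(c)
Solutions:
 g(c) = C1*exp(c)


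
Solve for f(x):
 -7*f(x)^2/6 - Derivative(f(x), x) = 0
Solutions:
 f(x) = 6/(C1 + 7*x)


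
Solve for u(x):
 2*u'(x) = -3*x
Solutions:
 u(x) = C1 - 3*x^2/4


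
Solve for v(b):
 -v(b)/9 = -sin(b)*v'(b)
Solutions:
 v(b) = C1*(cos(b) - 1)^(1/18)/(cos(b) + 1)^(1/18)


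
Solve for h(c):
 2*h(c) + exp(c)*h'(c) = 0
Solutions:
 h(c) = C1*exp(2*exp(-c))


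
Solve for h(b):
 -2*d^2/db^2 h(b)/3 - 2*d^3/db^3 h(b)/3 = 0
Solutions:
 h(b) = C1 + C2*b + C3*exp(-b)


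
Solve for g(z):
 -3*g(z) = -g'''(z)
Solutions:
 g(z) = C3*exp(3^(1/3)*z) + (C1*sin(3^(5/6)*z/2) + C2*cos(3^(5/6)*z/2))*exp(-3^(1/3)*z/2)


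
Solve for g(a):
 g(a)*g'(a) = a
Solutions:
 g(a) = -sqrt(C1 + a^2)
 g(a) = sqrt(C1 + a^2)


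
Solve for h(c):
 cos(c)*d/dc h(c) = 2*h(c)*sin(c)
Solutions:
 h(c) = C1/cos(c)^2


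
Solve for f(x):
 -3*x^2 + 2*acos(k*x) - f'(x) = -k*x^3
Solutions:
 f(x) = C1 + k*x^4/4 - x^3 + 2*Piecewise((x*acos(k*x) - sqrt(-k^2*x^2 + 1)/k, Ne(k, 0)), (pi*x/2, True))


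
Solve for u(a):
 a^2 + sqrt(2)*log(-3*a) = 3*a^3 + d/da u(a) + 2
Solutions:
 u(a) = C1 - 3*a^4/4 + a^3/3 + sqrt(2)*a*log(-a) + a*(-2 - sqrt(2) + sqrt(2)*log(3))


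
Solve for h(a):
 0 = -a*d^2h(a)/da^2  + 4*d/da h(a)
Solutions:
 h(a) = C1 + C2*a^5


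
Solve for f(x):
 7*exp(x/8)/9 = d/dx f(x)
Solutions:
 f(x) = C1 + 56*exp(x/8)/9


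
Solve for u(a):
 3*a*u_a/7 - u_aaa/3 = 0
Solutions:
 u(a) = C1 + Integral(C2*airyai(21^(2/3)*a/7) + C3*airybi(21^(2/3)*a/7), a)


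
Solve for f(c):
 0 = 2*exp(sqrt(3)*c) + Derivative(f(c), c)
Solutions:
 f(c) = C1 - 2*sqrt(3)*exp(sqrt(3)*c)/3


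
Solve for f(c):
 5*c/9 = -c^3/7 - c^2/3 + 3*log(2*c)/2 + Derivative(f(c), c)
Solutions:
 f(c) = C1 + c^4/28 + c^3/9 + 5*c^2/18 - 3*c*log(c)/2 - 3*c*log(2)/2 + 3*c/2


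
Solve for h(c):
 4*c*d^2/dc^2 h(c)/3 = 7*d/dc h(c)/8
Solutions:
 h(c) = C1 + C2*c^(53/32)


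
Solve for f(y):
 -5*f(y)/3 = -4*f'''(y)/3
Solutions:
 f(y) = C3*exp(10^(1/3)*y/2) + (C1*sin(10^(1/3)*sqrt(3)*y/4) + C2*cos(10^(1/3)*sqrt(3)*y/4))*exp(-10^(1/3)*y/4)


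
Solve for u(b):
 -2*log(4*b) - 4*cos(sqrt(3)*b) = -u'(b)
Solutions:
 u(b) = C1 + 2*b*log(b) - 2*b + 4*b*log(2) + 4*sqrt(3)*sin(sqrt(3)*b)/3


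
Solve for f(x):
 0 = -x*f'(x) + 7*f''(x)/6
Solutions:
 f(x) = C1 + C2*erfi(sqrt(21)*x/7)


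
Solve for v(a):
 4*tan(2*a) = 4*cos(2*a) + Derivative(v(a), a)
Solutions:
 v(a) = C1 - 2*log(cos(2*a)) - 2*sin(2*a)


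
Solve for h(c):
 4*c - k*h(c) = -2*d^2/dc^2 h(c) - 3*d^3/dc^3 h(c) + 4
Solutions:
 h(c) = C1*exp(-c*(2^(2/3)*(-243*k + sqrt((16 - 243*k)^2 - 256) + 16)^(1/3) + 4 + 8*2^(1/3)/(-243*k + sqrt((16 - 243*k)^2 - 256) + 16)^(1/3))/18) + C2*exp(c*(2^(2/3)*(-243*k + sqrt((16 - 243*k)^2 - 256) + 16)^(1/3) - 2^(2/3)*sqrt(3)*I*(-243*k + sqrt((16 - 243*k)^2 - 256) + 16)^(1/3) - 8 - 32*2^(1/3)/((-1 + sqrt(3)*I)*(-243*k + sqrt((16 - 243*k)^2 - 256) + 16)^(1/3)))/36) + C3*exp(c*(2^(2/3)*(-243*k + sqrt((16 - 243*k)^2 - 256) + 16)^(1/3) + 2^(2/3)*sqrt(3)*I*(-243*k + sqrt((16 - 243*k)^2 - 256) + 16)^(1/3) - 8 + 32*2^(1/3)/((1 + sqrt(3)*I)*(-243*k + sqrt((16 - 243*k)^2 - 256) + 16)^(1/3)))/36) + 4*c/k - 4/k


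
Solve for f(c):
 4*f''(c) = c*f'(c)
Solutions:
 f(c) = C1 + C2*erfi(sqrt(2)*c/4)


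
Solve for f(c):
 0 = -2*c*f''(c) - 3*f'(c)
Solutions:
 f(c) = C1 + C2/sqrt(c)


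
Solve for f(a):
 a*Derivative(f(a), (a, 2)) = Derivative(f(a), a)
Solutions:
 f(a) = C1 + C2*a^2


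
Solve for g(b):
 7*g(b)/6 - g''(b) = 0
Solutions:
 g(b) = C1*exp(-sqrt(42)*b/6) + C2*exp(sqrt(42)*b/6)


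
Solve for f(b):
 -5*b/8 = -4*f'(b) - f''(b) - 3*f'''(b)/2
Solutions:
 f(b) = C1 + 5*b^2/64 - 5*b/128 + (C2*sin(sqrt(23)*b/3) + C3*cos(sqrt(23)*b/3))*exp(-b/3)


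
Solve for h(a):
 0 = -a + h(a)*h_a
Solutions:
 h(a) = -sqrt(C1 + a^2)
 h(a) = sqrt(C1 + a^2)


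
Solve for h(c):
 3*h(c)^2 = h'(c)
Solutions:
 h(c) = -1/(C1 + 3*c)


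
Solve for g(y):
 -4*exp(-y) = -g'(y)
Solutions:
 g(y) = C1 - 4*exp(-y)


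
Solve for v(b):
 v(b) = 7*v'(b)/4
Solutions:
 v(b) = C1*exp(4*b/7)


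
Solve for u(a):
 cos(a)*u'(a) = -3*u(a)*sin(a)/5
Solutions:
 u(a) = C1*cos(a)^(3/5)


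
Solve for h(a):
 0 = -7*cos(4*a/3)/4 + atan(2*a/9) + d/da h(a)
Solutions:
 h(a) = C1 - a*atan(2*a/9) + 9*log(4*a^2 + 81)/4 + 21*sin(4*a/3)/16


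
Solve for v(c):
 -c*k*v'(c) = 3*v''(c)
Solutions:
 v(c) = Piecewise((-sqrt(6)*sqrt(pi)*C1*erf(sqrt(6)*c*sqrt(k)/6)/(2*sqrt(k)) - C2, (k > 0) | (k < 0)), (-C1*c - C2, True))


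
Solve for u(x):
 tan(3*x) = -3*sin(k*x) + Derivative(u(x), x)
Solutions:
 u(x) = C1 + 3*Piecewise((-cos(k*x)/k, Ne(k, 0)), (0, True)) - log(cos(3*x))/3


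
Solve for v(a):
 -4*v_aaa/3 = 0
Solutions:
 v(a) = C1 + C2*a + C3*a^2


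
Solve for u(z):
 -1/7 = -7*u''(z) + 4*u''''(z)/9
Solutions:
 u(z) = C1 + C2*z + C3*exp(-3*sqrt(7)*z/2) + C4*exp(3*sqrt(7)*z/2) + z^2/98


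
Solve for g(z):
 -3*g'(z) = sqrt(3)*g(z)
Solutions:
 g(z) = C1*exp(-sqrt(3)*z/3)


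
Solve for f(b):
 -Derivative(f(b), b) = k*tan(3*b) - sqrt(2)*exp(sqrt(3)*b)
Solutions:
 f(b) = C1 + k*log(cos(3*b))/3 + sqrt(6)*exp(sqrt(3)*b)/3


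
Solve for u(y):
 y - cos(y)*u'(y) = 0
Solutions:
 u(y) = C1 + Integral(y/cos(y), y)


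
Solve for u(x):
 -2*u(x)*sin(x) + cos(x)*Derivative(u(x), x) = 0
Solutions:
 u(x) = C1/cos(x)^2


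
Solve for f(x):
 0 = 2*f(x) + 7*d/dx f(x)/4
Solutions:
 f(x) = C1*exp(-8*x/7)


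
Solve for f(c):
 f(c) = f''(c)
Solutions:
 f(c) = C1*exp(-c) + C2*exp(c)


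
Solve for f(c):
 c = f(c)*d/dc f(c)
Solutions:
 f(c) = -sqrt(C1 + c^2)
 f(c) = sqrt(C1 + c^2)


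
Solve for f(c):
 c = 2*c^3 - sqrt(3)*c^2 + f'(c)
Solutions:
 f(c) = C1 - c^4/2 + sqrt(3)*c^3/3 + c^2/2


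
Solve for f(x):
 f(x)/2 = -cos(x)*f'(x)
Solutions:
 f(x) = C1*(sin(x) - 1)^(1/4)/(sin(x) + 1)^(1/4)


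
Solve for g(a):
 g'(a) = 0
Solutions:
 g(a) = C1


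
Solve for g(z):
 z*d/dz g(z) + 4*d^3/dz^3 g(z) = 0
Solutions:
 g(z) = C1 + Integral(C2*airyai(-2^(1/3)*z/2) + C3*airybi(-2^(1/3)*z/2), z)


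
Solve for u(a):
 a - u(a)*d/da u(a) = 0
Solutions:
 u(a) = -sqrt(C1 + a^2)
 u(a) = sqrt(C1 + a^2)


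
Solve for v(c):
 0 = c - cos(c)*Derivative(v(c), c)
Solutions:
 v(c) = C1 + Integral(c/cos(c), c)


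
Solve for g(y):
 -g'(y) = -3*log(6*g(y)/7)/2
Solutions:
 -2*Integral(1/(log(_y) - log(7) + log(6)), (_y, g(y)))/3 = C1 - y


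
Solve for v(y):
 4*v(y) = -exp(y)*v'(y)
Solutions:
 v(y) = C1*exp(4*exp(-y))


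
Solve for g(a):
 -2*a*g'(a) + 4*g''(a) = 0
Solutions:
 g(a) = C1 + C2*erfi(a/2)


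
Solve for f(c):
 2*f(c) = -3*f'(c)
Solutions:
 f(c) = C1*exp(-2*c/3)


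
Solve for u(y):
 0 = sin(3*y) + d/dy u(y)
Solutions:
 u(y) = C1 + cos(3*y)/3


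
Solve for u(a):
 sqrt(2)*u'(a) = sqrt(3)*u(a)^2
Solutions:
 u(a) = -2/(C1 + sqrt(6)*a)


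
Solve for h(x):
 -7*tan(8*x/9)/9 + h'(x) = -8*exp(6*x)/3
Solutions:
 h(x) = C1 - 4*exp(6*x)/9 - 7*log(cos(8*x/9))/8


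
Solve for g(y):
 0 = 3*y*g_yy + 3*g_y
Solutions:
 g(y) = C1 + C2*log(y)


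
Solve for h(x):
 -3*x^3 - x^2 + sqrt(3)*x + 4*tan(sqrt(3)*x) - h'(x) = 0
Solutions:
 h(x) = C1 - 3*x^4/4 - x^3/3 + sqrt(3)*x^2/2 - 4*sqrt(3)*log(cos(sqrt(3)*x))/3


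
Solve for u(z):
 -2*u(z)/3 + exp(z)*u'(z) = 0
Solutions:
 u(z) = C1*exp(-2*exp(-z)/3)


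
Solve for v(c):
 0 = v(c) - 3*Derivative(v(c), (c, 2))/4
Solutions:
 v(c) = C1*exp(-2*sqrt(3)*c/3) + C2*exp(2*sqrt(3)*c/3)


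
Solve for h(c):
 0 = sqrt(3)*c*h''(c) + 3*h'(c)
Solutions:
 h(c) = C1 + C2*c^(1 - sqrt(3))


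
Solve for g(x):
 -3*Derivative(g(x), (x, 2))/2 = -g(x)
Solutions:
 g(x) = C1*exp(-sqrt(6)*x/3) + C2*exp(sqrt(6)*x/3)


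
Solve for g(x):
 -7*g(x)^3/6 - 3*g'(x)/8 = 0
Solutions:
 g(x) = -3*sqrt(2)*sqrt(-1/(C1 - 28*x))/2
 g(x) = 3*sqrt(2)*sqrt(-1/(C1 - 28*x))/2


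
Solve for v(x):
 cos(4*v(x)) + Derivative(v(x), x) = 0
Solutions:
 v(x) = -asin((C1 + exp(8*x))/(C1 - exp(8*x)))/4 + pi/4
 v(x) = asin((C1 + exp(8*x))/(C1 - exp(8*x)))/4


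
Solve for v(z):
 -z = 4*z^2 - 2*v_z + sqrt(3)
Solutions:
 v(z) = C1 + 2*z^3/3 + z^2/4 + sqrt(3)*z/2


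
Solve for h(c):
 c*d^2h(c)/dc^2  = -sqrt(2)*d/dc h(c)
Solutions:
 h(c) = C1 + C2*c^(1 - sqrt(2))


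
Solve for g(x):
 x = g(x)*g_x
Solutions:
 g(x) = -sqrt(C1 + x^2)
 g(x) = sqrt(C1 + x^2)


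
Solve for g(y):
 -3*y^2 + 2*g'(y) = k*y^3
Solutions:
 g(y) = C1 + k*y^4/8 + y^3/2


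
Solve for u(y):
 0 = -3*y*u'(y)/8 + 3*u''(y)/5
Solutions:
 u(y) = C1 + C2*erfi(sqrt(5)*y/4)


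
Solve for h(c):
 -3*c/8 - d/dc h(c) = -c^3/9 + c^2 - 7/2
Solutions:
 h(c) = C1 + c^4/36 - c^3/3 - 3*c^2/16 + 7*c/2


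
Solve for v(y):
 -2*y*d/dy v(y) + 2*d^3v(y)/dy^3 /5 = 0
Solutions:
 v(y) = C1 + Integral(C2*airyai(5^(1/3)*y) + C3*airybi(5^(1/3)*y), y)


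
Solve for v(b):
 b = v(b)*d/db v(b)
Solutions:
 v(b) = -sqrt(C1 + b^2)
 v(b) = sqrt(C1 + b^2)


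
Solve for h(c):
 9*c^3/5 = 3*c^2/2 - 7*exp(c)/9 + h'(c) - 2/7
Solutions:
 h(c) = C1 + 9*c^4/20 - c^3/2 + 2*c/7 + 7*exp(c)/9


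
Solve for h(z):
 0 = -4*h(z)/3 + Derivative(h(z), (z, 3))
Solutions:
 h(z) = C3*exp(6^(2/3)*z/3) + (C1*sin(2^(2/3)*3^(1/6)*z/2) + C2*cos(2^(2/3)*3^(1/6)*z/2))*exp(-6^(2/3)*z/6)


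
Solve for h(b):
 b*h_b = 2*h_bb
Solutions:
 h(b) = C1 + C2*erfi(b/2)


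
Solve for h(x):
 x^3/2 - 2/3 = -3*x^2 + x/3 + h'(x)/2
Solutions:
 h(x) = C1 + x^4/4 + 2*x^3 - x^2/3 - 4*x/3


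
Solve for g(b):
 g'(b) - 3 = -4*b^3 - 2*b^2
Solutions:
 g(b) = C1 - b^4 - 2*b^3/3 + 3*b


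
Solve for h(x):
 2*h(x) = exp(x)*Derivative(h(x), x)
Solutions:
 h(x) = C1*exp(-2*exp(-x))


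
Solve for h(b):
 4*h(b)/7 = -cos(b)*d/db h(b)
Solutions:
 h(b) = C1*(sin(b) - 1)^(2/7)/(sin(b) + 1)^(2/7)


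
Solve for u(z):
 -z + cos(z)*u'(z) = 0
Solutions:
 u(z) = C1 + Integral(z/cos(z), z)


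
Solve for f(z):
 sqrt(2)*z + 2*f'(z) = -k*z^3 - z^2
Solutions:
 f(z) = C1 - k*z^4/8 - z^3/6 - sqrt(2)*z^2/4


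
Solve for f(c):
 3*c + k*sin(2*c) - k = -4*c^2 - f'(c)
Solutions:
 f(c) = C1 - 4*c^3/3 - 3*c^2/2 + c*k + k*cos(2*c)/2


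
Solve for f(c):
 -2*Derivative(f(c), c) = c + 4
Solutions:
 f(c) = C1 - c^2/4 - 2*c


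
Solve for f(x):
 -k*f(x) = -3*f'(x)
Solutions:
 f(x) = C1*exp(k*x/3)


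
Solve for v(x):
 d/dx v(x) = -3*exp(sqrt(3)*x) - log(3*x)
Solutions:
 v(x) = C1 - x*log(x) + x*(1 - log(3)) - sqrt(3)*exp(sqrt(3)*x)


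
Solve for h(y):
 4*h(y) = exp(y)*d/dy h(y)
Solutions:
 h(y) = C1*exp(-4*exp(-y))


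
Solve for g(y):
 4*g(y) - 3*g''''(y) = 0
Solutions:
 g(y) = C1*exp(-sqrt(2)*3^(3/4)*y/3) + C2*exp(sqrt(2)*3^(3/4)*y/3) + C3*sin(sqrt(2)*3^(3/4)*y/3) + C4*cos(sqrt(2)*3^(3/4)*y/3)


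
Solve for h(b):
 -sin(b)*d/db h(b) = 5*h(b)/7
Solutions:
 h(b) = C1*(cos(b) + 1)^(5/14)/(cos(b) - 1)^(5/14)


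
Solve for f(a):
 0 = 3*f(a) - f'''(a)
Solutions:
 f(a) = C3*exp(3^(1/3)*a) + (C1*sin(3^(5/6)*a/2) + C2*cos(3^(5/6)*a/2))*exp(-3^(1/3)*a/2)


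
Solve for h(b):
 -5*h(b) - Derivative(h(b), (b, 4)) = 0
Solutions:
 h(b) = (C1*sin(sqrt(2)*5^(1/4)*b/2) + C2*cos(sqrt(2)*5^(1/4)*b/2))*exp(-sqrt(2)*5^(1/4)*b/2) + (C3*sin(sqrt(2)*5^(1/4)*b/2) + C4*cos(sqrt(2)*5^(1/4)*b/2))*exp(sqrt(2)*5^(1/4)*b/2)


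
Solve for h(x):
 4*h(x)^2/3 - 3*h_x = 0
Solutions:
 h(x) = -9/(C1 + 4*x)


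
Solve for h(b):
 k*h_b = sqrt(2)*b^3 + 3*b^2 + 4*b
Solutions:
 h(b) = C1 + sqrt(2)*b^4/(4*k) + b^3/k + 2*b^2/k


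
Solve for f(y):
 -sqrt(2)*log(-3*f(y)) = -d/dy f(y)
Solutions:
 -sqrt(2)*Integral(1/(log(-_y) + log(3)), (_y, f(y)))/2 = C1 - y


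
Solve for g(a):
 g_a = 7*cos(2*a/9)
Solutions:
 g(a) = C1 + 63*sin(2*a/9)/2


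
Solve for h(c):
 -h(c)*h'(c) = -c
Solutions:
 h(c) = -sqrt(C1 + c^2)
 h(c) = sqrt(C1 + c^2)


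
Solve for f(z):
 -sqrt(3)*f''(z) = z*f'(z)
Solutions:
 f(z) = C1 + C2*erf(sqrt(2)*3^(3/4)*z/6)


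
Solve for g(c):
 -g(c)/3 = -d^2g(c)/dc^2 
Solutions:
 g(c) = C1*exp(-sqrt(3)*c/3) + C2*exp(sqrt(3)*c/3)


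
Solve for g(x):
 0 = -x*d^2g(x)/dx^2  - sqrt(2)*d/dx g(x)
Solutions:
 g(x) = C1 + C2*x^(1 - sqrt(2))


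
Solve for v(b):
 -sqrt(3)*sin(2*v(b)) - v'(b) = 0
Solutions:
 v(b) = pi - acos((-C1 - exp(4*sqrt(3)*b))/(C1 - exp(4*sqrt(3)*b)))/2
 v(b) = acos((-C1 - exp(4*sqrt(3)*b))/(C1 - exp(4*sqrt(3)*b)))/2


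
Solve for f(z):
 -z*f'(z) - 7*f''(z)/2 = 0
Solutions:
 f(z) = C1 + C2*erf(sqrt(7)*z/7)


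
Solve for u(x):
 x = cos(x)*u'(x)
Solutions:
 u(x) = C1 + Integral(x/cos(x), x)


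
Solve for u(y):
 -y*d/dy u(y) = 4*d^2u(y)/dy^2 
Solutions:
 u(y) = C1 + C2*erf(sqrt(2)*y/4)


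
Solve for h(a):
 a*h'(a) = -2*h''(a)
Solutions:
 h(a) = C1 + C2*erf(a/2)


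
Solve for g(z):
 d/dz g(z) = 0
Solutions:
 g(z) = C1


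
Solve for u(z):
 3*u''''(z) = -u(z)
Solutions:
 u(z) = (C1*sin(sqrt(2)*3^(3/4)*z/6) + C2*cos(sqrt(2)*3^(3/4)*z/6))*exp(-sqrt(2)*3^(3/4)*z/6) + (C3*sin(sqrt(2)*3^(3/4)*z/6) + C4*cos(sqrt(2)*3^(3/4)*z/6))*exp(sqrt(2)*3^(3/4)*z/6)


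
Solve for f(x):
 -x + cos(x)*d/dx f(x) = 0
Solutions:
 f(x) = C1 + Integral(x/cos(x), x)


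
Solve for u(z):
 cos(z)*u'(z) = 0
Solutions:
 u(z) = C1


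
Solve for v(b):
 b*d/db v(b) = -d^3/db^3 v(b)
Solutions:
 v(b) = C1 + Integral(C2*airyai(-b) + C3*airybi(-b), b)


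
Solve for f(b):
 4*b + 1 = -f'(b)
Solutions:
 f(b) = C1 - 2*b^2 - b


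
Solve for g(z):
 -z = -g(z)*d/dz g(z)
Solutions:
 g(z) = -sqrt(C1 + z^2)
 g(z) = sqrt(C1 + z^2)


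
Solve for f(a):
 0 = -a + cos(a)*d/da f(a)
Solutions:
 f(a) = C1 + Integral(a/cos(a), a)


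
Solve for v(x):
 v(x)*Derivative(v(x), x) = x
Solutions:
 v(x) = -sqrt(C1 + x^2)
 v(x) = sqrt(C1 + x^2)


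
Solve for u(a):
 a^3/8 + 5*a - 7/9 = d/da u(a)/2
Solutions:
 u(a) = C1 + a^4/16 + 5*a^2 - 14*a/9


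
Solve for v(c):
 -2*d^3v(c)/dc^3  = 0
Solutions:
 v(c) = C1 + C2*c + C3*c^2


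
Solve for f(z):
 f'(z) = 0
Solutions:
 f(z) = C1


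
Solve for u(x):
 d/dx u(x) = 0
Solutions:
 u(x) = C1


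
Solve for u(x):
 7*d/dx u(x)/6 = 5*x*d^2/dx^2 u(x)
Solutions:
 u(x) = C1 + C2*x^(37/30)


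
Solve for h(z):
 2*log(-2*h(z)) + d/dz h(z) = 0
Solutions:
 Integral(1/(log(-_y) + log(2)), (_y, h(z)))/2 = C1 - z


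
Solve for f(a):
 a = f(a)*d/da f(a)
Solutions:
 f(a) = -sqrt(C1 + a^2)
 f(a) = sqrt(C1 + a^2)


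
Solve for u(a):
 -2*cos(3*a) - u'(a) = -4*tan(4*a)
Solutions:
 u(a) = C1 - log(cos(4*a)) - 2*sin(3*a)/3


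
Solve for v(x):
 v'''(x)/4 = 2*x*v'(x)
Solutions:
 v(x) = C1 + Integral(C2*airyai(2*x) + C3*airybi(2*x), x)


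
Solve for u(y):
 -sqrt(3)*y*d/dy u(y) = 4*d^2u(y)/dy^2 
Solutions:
 u(y) = C1 + C2*erf(sqrt(2)*3^(1/4)*y/4)


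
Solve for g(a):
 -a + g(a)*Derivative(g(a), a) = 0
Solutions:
 g(a) = -sqrt(C1 + a^2)
 g(a) = sqrt(C1 + a^2)


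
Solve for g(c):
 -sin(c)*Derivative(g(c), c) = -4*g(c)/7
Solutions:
 g(c) = C1*(cos(c) - 1)^(2/7)/(cos(c) + 1)^(2/7)


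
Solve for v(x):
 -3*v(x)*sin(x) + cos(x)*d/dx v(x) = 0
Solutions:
 v(x) = C1/cos(x)^3


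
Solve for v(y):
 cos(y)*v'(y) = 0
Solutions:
 v(y) = C1


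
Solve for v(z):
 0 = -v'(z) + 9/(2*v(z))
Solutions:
 v(z) = -sqrt(C1 + 9*z)
 v(z) = sqrt(C1 + 9*z)


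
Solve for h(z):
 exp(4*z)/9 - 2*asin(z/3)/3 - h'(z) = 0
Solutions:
 h(z) = C1 - 2*z*asin(z/3)/3 - 2*sqrt(9 - z^2)/3 + exp(4*z)/36


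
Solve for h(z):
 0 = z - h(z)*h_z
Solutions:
 h(z) = -sqrt(C1 + z^2)
 h(z) = sqrt(C1 + z^2)


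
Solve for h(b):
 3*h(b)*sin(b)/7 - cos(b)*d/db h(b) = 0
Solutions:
 h(b) = C1/cos(b)^(3/7)


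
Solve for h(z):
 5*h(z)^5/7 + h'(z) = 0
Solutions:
 h(z) = -7^(1/4)*(1/(C1 + 20*z))^(1/4)
 h(z) = 7^(1/4)*(1/(C1 + 20*z))^(1/4)
 h(z) = -7^(1/4)*I*(1/(C1 + 20*z))^(1/4)
 h(z) = 7^(1/4)*I*(1/(C1 + 20*z))^(1/4)


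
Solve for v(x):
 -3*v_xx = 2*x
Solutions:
 v(x) = C1 + C2*x - x^3/9


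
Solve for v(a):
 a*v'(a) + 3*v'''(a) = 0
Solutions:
 v(a) = C1 + Integral(C2*airyai(-3^(2/3)*a/3) + C3*airybi(-3^(2/3)*a/3), a)


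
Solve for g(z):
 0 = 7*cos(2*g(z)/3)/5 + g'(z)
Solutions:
 7*z/5 - 3*log(sin(2*g(z)/3) - 1)/4 + 3*log(sin(2*g(z)/3) + 1)/4 = C1


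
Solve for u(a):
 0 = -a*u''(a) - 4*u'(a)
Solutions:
 u(a) = C1 + C2/a^3


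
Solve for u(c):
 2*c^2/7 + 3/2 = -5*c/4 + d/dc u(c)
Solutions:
 u(c) = C1 + 2*c^3/21 + 5*c^2/8 + 3*c/2


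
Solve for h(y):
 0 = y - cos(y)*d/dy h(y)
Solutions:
 h(y) = C1 + Integral(y/cos(y), y)


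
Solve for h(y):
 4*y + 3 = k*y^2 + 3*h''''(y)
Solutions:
 h(y) = C1 + C2*y + C3*y^2 + C4*y^3 - k*y^6/1080 + y^5/90 + y^4/24


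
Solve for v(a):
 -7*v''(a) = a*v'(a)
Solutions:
 v(a) = C1 + C2*erf(sqrt(14)*a/14)


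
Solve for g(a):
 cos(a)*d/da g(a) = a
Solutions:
 g(a) = C1 + Integral(a/cos(a), a)


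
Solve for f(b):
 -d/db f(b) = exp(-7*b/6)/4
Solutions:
 f(b) = C1 + 3*exp(-7*b/6)/14


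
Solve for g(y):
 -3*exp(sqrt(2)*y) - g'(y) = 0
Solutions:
 g(y) = C1 - 3*sqrt(2)*exp(sqrt(2)*y)/2


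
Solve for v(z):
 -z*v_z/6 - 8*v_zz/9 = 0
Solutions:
 v(z) = C1 + C2*erf(sqrt(6)*z/8)


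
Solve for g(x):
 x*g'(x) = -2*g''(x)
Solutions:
 g(x) = C1 + C2*erf(x/2)


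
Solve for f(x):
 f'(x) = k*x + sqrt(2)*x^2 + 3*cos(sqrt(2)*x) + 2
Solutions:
 f(x) = C1 + k*x^2/2 + sqrt(2)*x^3/3 + 2*x + 3*sqrt(2)*sin(sqrt(2)*x)/2


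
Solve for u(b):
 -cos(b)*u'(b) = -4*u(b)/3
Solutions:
 u(b) = C1*(sin(b) + 1)^(2/3)/(sin(b) - 1)^(2/3)


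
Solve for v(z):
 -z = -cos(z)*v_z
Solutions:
 v(z) = C1 + Integral(z/cos(z), z)


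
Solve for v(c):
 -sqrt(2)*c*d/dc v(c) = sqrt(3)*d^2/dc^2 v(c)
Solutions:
 v(c) = C1 + C2*erf(6^(3/4)*c/6)


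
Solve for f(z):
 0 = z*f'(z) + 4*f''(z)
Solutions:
 f(z) = C1 + C2*erf(sqrt(2)*z/4)


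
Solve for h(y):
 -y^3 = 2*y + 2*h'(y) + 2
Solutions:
 h(y) = C1 - y^4/8 - y^2/2 - y


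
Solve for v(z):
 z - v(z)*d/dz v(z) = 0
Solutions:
 v(z) = -sqrt(C1 + z^2)
 v(z) = sqrt(C1 + z^2)


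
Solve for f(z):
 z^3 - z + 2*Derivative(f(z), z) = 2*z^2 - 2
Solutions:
 f(z) = C1 - z^4/8 + z^3/3 + z^2/4 - z


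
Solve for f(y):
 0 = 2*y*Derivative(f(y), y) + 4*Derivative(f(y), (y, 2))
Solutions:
 f(y) = C1 + C2*erf(y/2)


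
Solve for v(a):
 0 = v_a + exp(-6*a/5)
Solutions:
 v(a) = C1 + 5*exp(-6*a/5)/6


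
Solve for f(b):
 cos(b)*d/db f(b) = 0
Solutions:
 f(b) = C1


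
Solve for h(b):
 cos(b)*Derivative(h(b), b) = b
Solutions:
 h(b) = C1 + Integral(b/cos(b), b)


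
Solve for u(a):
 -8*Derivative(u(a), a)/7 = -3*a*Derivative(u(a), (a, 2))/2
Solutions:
 u(a) = C1 + C2*a^(37/21)


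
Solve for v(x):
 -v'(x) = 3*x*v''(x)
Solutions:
 v(x) = C1 + C2*x^(2/3)


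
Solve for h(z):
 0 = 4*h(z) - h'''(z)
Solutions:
 h(z) = C3*exp(2^(2/3)*z) + (C1*sin(2^(2/3)*sqrt(3)*z/2) + C2*cos(2^(2/3)*sqrt(3)*z/2))*exp(-2^(2/3)*z/2)


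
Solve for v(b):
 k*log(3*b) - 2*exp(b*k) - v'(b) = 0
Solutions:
 v(b) = C1 + b*k*log(b) + b*k*(-1 + log(3)) + Piecewise((-2*exp(b*k)/k, Ne(k, 0)), (-2*b, True))


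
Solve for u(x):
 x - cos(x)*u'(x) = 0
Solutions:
 u(x) = C1 + Integral(x/cos(x), x)


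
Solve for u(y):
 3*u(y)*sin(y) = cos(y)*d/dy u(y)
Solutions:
 u(y) = C1/cos(y)^3


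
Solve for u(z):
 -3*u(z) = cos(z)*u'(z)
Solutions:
 u(z) = C1*(sin(z) - 1)^(3/2)/(sin(z) + 1)^(3/2)


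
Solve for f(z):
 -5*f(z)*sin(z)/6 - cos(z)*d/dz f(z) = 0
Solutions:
 f(z) = C1*cos(z)^(5/6)


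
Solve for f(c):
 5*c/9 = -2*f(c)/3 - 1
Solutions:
 f(c) = -5*c/6 - 3/2


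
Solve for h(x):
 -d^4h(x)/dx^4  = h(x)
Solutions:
 h(x) = (C1*sin(sqrt(2)*x/2) + C2*cos(sqrt(2)*x/2))*exp(-sqrt(2)*x/2) + (C3*sin(sqrt(2)*x/2) + C4*cos(sqrt(2)*x/2))*exp(sqrt(2)*x/2)
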